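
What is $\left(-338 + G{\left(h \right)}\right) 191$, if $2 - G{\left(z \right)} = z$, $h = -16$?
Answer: $-61120$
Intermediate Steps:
$G{\left(z \right)} = 2 - z$
$\left(-338 + G{\left(h \right)}\right) 191 = \left(-338 + \left(2 - -16\right)\right) 191 = \left(-338 + \left(2 + 16\right)\right) 191 = \left(-338 + 18\right) 191 = \left(-320\right) 191 = -61120$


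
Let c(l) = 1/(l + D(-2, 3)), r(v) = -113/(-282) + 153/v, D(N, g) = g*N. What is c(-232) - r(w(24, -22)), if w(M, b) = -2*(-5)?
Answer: -2635127/167790 ≈ -15.705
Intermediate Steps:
w(M, b) = 10
D(N, g) = N*g
r(v) = 113/282 + 153/v (r(v) = -113*(-1/282) + 153/v = 113/282 + 153/v)
c(l) = 1/(-6 + l) (c(l) = 1/(l - 2*3) = 1/(l - 6) = 1/(-6 + l))
c(-232) - r(w(24, -22)) = 1/(-6 - 232) - (113/282 + 153/10) = 1/(-238) - (113/282 + 153*(⅒)) = -1/238 - (113/282 + 153/10) = -1/238 - 1*11069/705 = -1/238 - 11069/705 = -2635127/167790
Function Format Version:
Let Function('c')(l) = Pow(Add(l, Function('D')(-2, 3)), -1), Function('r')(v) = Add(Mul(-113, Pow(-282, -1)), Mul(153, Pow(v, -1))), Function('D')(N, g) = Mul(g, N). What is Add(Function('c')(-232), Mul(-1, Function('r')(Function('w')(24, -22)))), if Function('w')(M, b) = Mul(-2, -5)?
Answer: Rational(-2635127, 167790) ≈ -15.705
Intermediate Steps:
Function('w')(M, b) = 10
Function('D')(N, g) = Mul(N, g)
Function('r')(v) = Add(Rational(113, 282), Mul(153, Pow(v, -1))) (Function('r')(v) = Add(Mul(-113, Rational(-1, 282)), Mul(153, Pow(v, -1))) = Add(Rational(113, 282), Mul(153, Pow(v, -1))))
Function('c')(l) = Pow(Add(-6, l), -1) (Function('c')(l) = Pow(Add(l, Mul(-2, 3)), -1) = Pow(Add(l, -6), -1) = Pow(Add(-6, l), -1))
Add(Function('c')(-232), Mul(-1, Function('r')(Function('w')(24, -22)))) = Add(Pow(Add(-6, -232), -1), Mul(-1, Add(Rational(113, 282), Mul(153, Pow(10, -1))))) = Add(Pow(-238, -1), Mul(-1, Add(Rational(113, 282), Mul(153, Rational(1, 10))))) = Add(Rational(-1, 238), Mul(-1, Add(Rational(113, 282), Rational(153, 10)))) = Add(Rational(-1, 238), Mul(-1, Rational(11069, 705))) = Add(Rational(-1, 238), Rational(-11069, 705)) = Rational(-2635127, 167790)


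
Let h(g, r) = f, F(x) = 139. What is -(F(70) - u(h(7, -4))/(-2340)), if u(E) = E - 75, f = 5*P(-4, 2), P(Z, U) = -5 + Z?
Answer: -5419/39 ≈ -138.95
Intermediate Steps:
f = -45 (f = 5*(-5 - 4) = 5*(-9) = -45)
h(g, r) = -45
u(E) = -75 + E
-(F(70) - u(h(7, -4))/(-2340)) = -(139 - (-75 - 45)/(-2340)) = -(139 - (-120)*(-1)/2340) = -(139 - 1*2/39) = -(139 - 2/39) = -1*5419/39 = -5419/39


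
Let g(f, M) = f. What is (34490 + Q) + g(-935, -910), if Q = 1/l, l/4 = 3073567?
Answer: 412534162741/12294268 ≈ 33555.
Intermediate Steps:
l = 12294268 (l = 4*3073567 = 12294268)
Q = 1/12294268 ≈ 8.1339e-8
(34490 + Q) + g(-935, -910) = (34490 + 1/12294268) - 935 = 424029303321/12294268 - 935 = 412534162741/12294268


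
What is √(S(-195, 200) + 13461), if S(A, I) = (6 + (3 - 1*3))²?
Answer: √13497 ≈ 116.18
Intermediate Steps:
S(A, I) = 36 (S(A, I) = (6 + (3 - 3))² = (6 + 0)² = 6² = 36)
√(S(-195, 200) + 13461) = √(36 + 13461) = √13497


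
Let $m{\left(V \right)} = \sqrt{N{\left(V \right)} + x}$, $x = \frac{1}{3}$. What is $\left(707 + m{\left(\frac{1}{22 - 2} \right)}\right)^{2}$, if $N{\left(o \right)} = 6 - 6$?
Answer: $\frac{\left(2121 + \sqrt{3}\right)^{2}}{9} \approx 5.0067 \cdot 10^{5}$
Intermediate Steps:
$N{\left(o \right)} = 0$ ($N{\left(o \right)} = 6 - 6 = 0$)
$x = \frac{1}{3} \approx 0.33333$
$m{\left(V \right)} = \frac{\sqrt{3}}{3}$ ($m{\left(V \right)} = \sqrt{0 + \frac{1}{3}} = \sqrt{\frac{1}{3}} = \frac{\sqrt{3}}{3}$)
$\left(707 + m{\left(\frac{1}{22 - 2} \right)}\right)^{2} = \left(707 + \frac{\sqrt{3}}{3}\right)^{2}$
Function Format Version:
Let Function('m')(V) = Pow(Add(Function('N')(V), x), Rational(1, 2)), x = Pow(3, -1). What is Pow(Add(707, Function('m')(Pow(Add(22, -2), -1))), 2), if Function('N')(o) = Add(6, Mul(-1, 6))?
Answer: Mul(Rational(1, 9), Pow(Add(2121, Pow(3, Rational(1, 2))), 2)) ≈ 5.0067e+5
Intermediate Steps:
Function('N')(o) = 0 (Function('N')(o) = Add(6, -6) = 0)
x = Rational(1, 3) ≈ 0.33333
Function('m')(V) = Mul(Rational(1, 3), Pow(3, Rational(1, 2))) (Function('m')(V) = Pow(Add(0, Rational(1, 3)), Rational(1, 2)) = Pow(Rational(1, 3), Rational(1, 2)) = Mul(Rational(1, 3), Pow(3, Rational(1, 2))))
Pow(Add(707, Function('m')(Pow(Add(22, -2), -1))), 2) = Pow(Add(707, Mul(Rational(1, 3), Pow(3, Rational(1, 2)))), 2)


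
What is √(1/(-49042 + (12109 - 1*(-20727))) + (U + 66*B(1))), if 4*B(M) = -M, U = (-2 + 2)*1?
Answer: 10*I*√10833711/8103 ≈ 4.062*I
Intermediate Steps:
U = 0 (U = 0*1 = 0)
B(M) = -M/4 (B(M) = (-M)/4 = -M/4)
√(1/(-49042 + (12109 - 1*(-20727))) + (U + 66*B(1))) = √(1/(-49042 + (12109 - 1*(-20727))) + (0 + 66*(-¼*1))) = √(1/(-49042 + (12109 + 20727)) + (0 + 66*(-¼))) = √(1/(-49042 + 32836) + (0 - 33/2)) = √(1/(-16206) - 33/2) = √(-1/16206 - 33/2) = √(-133700/8103) = 10*I*√10833711/8103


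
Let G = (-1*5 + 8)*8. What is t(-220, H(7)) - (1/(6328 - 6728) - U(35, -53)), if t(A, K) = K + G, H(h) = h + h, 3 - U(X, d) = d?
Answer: 37601/400 ≈ 94.002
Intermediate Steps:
U(X, d) = 3 - d
G = 24 (G = (-5 + 8)*8 = 3*8 = 24)
H(h) = 2*h
t(A, K) = 24 + K (t(A, K) = K + 24 = 24 + K)
t(-220, H(7)) - (1/(6328 - 6728) - U(35, -53)) = (24 + 2*7) - (1/(6328 - 6728) - (3 - 1*(-53))) = (24 + 14) - (1/(-400) - (3 + 53)) = 38 - (-1/400 - 1*56) = 38 - (-1/400 - 56) = 38 - 1*(-22401/400) = 38 + 22401/400 = 37601/400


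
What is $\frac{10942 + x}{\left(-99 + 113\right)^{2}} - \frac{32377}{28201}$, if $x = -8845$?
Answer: $\frac{52791605}{5527396} \approx 9.5509$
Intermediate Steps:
$\frac{10942 + x}{\left(-99 + 113\right)^{2}} - \frac{32377}{28201} = \frac{10942 - 8845}{\left(-99 + 113\right)^{2}} - \frac{32377}{28201} = \frac{2097}{14^{2}} - \frac{32377}{28201} = \frac{2097}{196} - \frac{32377}{28201} = \frac{52791605}{5527396}$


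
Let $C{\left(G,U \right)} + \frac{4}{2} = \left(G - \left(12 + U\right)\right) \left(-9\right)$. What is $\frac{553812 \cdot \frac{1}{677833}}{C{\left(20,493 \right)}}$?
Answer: $\frac{553812}{2957385379} \approx 0.00018726$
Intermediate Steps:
$C{\left(G,U \right)} = 106 - 9 G + 9 U$ ($C{\left(G,U \right)} = -2 + \left(G - \left(12 + U\right)\right) \left(-9\right) = -2 + \left(-12 + G - U\right) \left(-9\right) = -2 + \left(108 - 9 G + 9 U\right) = 106 - 9 G + 9 U$)
$\frac{553812 \cdot \frac{1}{677833}}{C{\left(20,493 \right)}} = \frac{553812 \cdot \frac{1}{677833}}{106 - 180 + 9 \cdot 493} = \frac{553812 \cdot \frac{1}{677833}}{106 - 180 + 4437} = \frac{553812}{677833 \cdot 4363} = \frac{553812}{677833} \cdot \frac{1}{4363} = \frac{553812}{2957385379}$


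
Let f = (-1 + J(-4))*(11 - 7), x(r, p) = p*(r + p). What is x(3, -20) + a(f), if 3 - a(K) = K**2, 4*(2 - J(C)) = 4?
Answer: 343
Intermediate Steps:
x(r, p) = p*(p + r)
J(C) = 1 (J(C) = 2 - 1/4*4 = 2 - 1 = 1)
f = 0 (f = (-1 + 1)*(11 - 7) = 0*4 = 0)
a(K) = 3 - K**2
x(3, -20) + a(f) = -20*(-20 + 3) + (3 - 1*0**2) = -20*(-17) + (3 - 1*0) = 340 + (3 + 0) = 340 + 3 = 343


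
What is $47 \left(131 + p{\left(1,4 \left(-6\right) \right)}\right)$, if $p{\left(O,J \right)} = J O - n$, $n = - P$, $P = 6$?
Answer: $5311$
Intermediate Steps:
$n = -6$ ($n = \left(-1\right) 6 = -6$)
$p{\left(O,J \right)} = 6 + J O$ ($p{\left(O,J \right)} = J O - -6 = J O + 6 = 6 + J O$)
$47 \left(131 + p{\left(1,4 \left(-6\right) \right)}\right) = 47 \left(131 + \left(6 + 4 \left(-6\right) 1\right)\right) = 47 \left(131 + \left(6 - 24\right)\right) = 47 \left(131 - 18\right) = 47 \cdot 113 = 5311$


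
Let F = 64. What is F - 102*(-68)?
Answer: 7000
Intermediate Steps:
F - 102*(-68) = 64 - 102*(-68) = 64 + 6936 = 7000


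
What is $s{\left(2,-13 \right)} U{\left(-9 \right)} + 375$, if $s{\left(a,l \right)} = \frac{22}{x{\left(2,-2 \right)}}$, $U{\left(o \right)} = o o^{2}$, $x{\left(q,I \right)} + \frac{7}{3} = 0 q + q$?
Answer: $48489$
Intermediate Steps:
$x{\left(q,I \right)} = - \frac{7}{3} + q$ ($x{\left(q,I \right)} = - \frac{7}{3} + \left(0 q + q\right) = - \frac{7}{3} + \left(0 + q\right) = - \frac{7}{3} + q$)
$U{\left(o \right)} = o^{3}$
$s{\left(a,l \right)} = -66$ ($s{\left(a,l \right)} = \frac{22}{- \frac{7}{3} + 2} = \frac{22}{- \frac{1}{3}} = 22 \left(-3\right) = -66$)
$s{\left(2,-13 \right)} U{\left(-9 \right)} + 375 = - 66 \left(-9\right)^{3} + 375 = \left(-66\right) \left(-729\right) + 375 = 48114 + 375 = 48489$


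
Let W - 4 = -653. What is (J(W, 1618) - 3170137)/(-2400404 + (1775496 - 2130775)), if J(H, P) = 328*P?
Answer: 28381/29631 ≈ 0.95781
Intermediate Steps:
W = -649 (W = 4 - 653 = -649)
(J(W, 1618) - 3170137)/(-2400404 + (1775496 - 2130775)) = (328*1618 - 3170137)/(-2400404 + (1775496 - 2130775)) = (530704 - 3170137)/(-2400404 - 355279) = -2639433/(-2755683) = -2639433*(-1/2755683) = 28381/29631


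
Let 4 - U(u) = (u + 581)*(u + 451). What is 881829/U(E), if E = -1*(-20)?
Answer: -881829/283067 ≈ -3.1153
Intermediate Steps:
E = 20
U(u) = 4 - (451 + u)*(581 + u) (U(u) = 4 - (u + 581)*(u + 451) = 4 - (581 + u)*(451 + u) = 4 - (451 + u)*(581 + u))
881829/U(E) = 881829/(-262027 - 1*20² - 1032*20) = 881829/(-262027 - 1*400 - 20640) = 881829/(-262027 - 400 - 20640) = 881829/(-283067) = 881829*(-1/283067) = -881829/283067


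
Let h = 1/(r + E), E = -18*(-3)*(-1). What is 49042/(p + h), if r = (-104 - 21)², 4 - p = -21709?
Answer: 381816491/169046562 ≈ 2.2586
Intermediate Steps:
p = 21713 (p = 4 - 1*(-21709) = 4 + 21709 = 21713)
r = 15625 (r = (-125)² = 15625)
E = -54 (E = 54*(-1) = -54)
h = 1/15571 (h = 1/(15625 - 54) = 1/15571 ≈ 6.4222e-5)
49042/(p + h) = 49042/(21713 + 1/15571) = 49042/(338093124/15571) = 49042*(15571/338093124) = 381816491/169046562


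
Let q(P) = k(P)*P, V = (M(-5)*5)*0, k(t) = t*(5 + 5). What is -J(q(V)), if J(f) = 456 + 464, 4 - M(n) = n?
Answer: -920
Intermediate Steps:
M(n) = 4 - n
k(t) = 10*t (k(t) = t*10 = 10*t)
V = 0 (V = ((4 - 1*(-5))*5)*0 = ((4 + 5)*5)*0 = (9*5)*0 = 45*0 = 0)
q(P) = 10*P² (q(P) = (10*P)*P = 10*P²)
J(f) = 920
-J(q(V)) = -1*920 = -920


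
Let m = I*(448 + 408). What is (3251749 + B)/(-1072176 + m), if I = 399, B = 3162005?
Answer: -1068959/121772 ≈ -8.7784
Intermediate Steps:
m = 341544 (m = 399*(448 + 408) = 399*856 = 341544)
(3251749 + B)/(-1072176 + m) = (3251749 + 3162005)/(-1072176 + 341544) = 6413754/(-730632) = 6413754*(-1/730632) = -1068959/121772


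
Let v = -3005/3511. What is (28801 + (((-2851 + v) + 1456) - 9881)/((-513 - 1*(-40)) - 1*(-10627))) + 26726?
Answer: 1979536492697/35650694 ≈ 55526.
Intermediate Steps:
v = -3005/3511 (v = -3005*1/3511 = -3005/3511 ≈ -0.85588)
(28801 + (((-2851 + v) + 1456) - 9881)/((-513 - 1*(-40)) - 1*(-10627))) + 26726 = (28801 + (((-2851 - 3005/3511) + 1456) - 9881)/((-513 - 1*(-40)) - 1*(-10627))) + 26726 = (28801 + ((-10012866/3511 + 1456) - 9881)/((-513 + 40) + 10627)) + 26726 = (28801 + (-4900850/3511 - 9881)/(-473 + 10627)) + 26726 = (28801 - 39593041/3511/10154) + 26726 = (28801 - 39593041/3511*1/10154) + 26726 = (28801 - 39593041/35650694) + 26726 = 1026736044853/35650694 + 26726 = 1979536492697/35650694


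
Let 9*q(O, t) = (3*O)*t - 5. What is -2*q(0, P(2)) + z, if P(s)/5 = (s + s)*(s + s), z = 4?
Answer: 46/9 ≈ 5.1111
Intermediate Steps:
P(s) = 20*s**2 (P(s) = 5*((s + s)*(s + s)) = 5*((2*s)*(2*s)) = 5*(4*s**2) = 20*s**2)
q(O, t) = -5/9 + O*t/3 (q(O, t) = ((3*O)*t - 5)/9 = (3*O*t - 5)/9 = (-5 + 3*O*t)/9 = -5/9 + O*t/3)
-2*q(0, P(2)) + z = -2*(-5/9 + (1/3)*0*(20*2**2)) + 4 = -2*(-5/9 + (1/3)*0*(20*4)) + 4 = -2*(-5/9 + (1/3)*0*80) + 4 = -2*(-5/9 + 0) + 4 = -2*(-5/9) + 4 = 10/9 + 4 = 46/9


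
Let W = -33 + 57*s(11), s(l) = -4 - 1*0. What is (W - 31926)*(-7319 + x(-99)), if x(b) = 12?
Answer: 235190409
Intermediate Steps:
s(l) = -4 (s(l) = -4 + 0 = -4)
W = -261 (W = -33 + 57*(-4) = -33 - 228 = -261)
(W - 31926)*(-7319 + x(-99)) = (-261 - 31926)*(-7319 + 12) = -32187*(-7307) = 235190409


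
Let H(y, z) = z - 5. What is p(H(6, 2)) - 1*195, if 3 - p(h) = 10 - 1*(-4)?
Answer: -206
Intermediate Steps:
H(y, z) = -5 + z
p(h) = -11 (p(h) = 3 - (10 - 1*(-4)) = 3 - (10 + 4) = 3 - 1*14 = 3 - 14 = -11)
p(H(6, 2)) - 1*195 = -11 - 1*195 = -11 - 195 = -206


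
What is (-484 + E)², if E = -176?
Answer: 435600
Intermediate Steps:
(-484 + E)² = (-484 - 176)² = (-660)² = 435600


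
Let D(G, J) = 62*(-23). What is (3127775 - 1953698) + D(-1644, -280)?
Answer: 1172651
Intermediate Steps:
D(G, J) = -1426
(3127775 - 1953698) + D(-1644, -280) = (3127775 - 1953698) - 1426 = 1174077 - 1426 = 1172651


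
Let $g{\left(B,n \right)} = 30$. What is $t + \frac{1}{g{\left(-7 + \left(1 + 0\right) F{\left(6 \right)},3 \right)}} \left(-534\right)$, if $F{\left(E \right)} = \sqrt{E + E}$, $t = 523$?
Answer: $\frac{2526}{5} \approx 505.2$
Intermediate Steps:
$F{\left(E \right)} = \sqrt{2} \sqrt{E}$ ($F{\left(E \right)} = \sqrt{2 E} = \sqrt{2} \sqrt{E}$)
$t + \frac{1}{g{\left(-7 + \left(1 + 0\right) F{\left(6 \right)},3 \right)}} \left(-534\right) = 523 + \frac{1}{30} \left(-534\right) = 523 - \frac{89}{5} = \frac{2526}{5}$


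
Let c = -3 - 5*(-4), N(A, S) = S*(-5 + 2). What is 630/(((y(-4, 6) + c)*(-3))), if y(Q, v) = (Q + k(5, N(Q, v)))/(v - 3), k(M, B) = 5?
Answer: -315/26 ≈ -12.115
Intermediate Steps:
N(A, S) = -3*S (N(A, S) = S*(-3) = -3*S)
c = 17 (c = -3 + 20 = 17)
y(Q, v) = (5 + Q)/(-3 + v) (y(Q, v) = (Q + 5)/(v - 3) = (5 + Q)/(-3 + v))
630/(((y(-4, 6) + c)*(-3))) = 630/((((5 - 4)/(-3 + 6) + 17)*(-3))) = 630/(((1/3 + 17)*(-3))) = 630/(((52/3)*(-3))) = 630/(-52) = 630*(-1/52) = -315/26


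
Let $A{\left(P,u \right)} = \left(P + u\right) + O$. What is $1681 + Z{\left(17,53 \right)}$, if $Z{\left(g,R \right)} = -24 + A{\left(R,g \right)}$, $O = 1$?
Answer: $1728$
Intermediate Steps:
$A{\left(P,u \right)} = 1 + P + u$ ($A{\left(P,u \right)} = \left(P + u\right) + 1 = 1 + P + u$)
$Z{\left(g,R \right)} = -23 + R + g$ ($Z{\left(g,R \right)} = -24 + \left(1 + R + g\right) = -23 + R + g$)
$1681 + Z{\left(17,53 \right)} = 1681 + \left(-23 + 53 + 17\right) = 1681 + 47 = 1728$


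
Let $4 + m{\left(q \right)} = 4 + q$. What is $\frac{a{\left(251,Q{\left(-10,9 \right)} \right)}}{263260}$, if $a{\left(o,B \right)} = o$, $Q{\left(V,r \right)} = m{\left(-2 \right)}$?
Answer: $\frac{251}{263260} \approx 0.00095343$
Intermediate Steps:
$m{\left(q \right)} = q$ ($m{\left(q \right)} = -4 + \left(4 + q\right) = q$)
$Q{\left(V,r \right)} = -2$
$\frac{a{\left(251,Q{\left(-10,9 \right)} \right)}}{263260} = \frac{251}{263260}$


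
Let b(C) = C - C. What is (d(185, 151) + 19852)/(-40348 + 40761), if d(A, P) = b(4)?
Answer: 2836/59 ≈ 48.068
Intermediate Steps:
b(C) = 0
d(A, P) = 0
(d(185, 151) + 19852)/(-40348 + 40761) = (0 + 19852)/(-40348 + 40761) = 19852/413 = 19852*(1/413) = 2836/59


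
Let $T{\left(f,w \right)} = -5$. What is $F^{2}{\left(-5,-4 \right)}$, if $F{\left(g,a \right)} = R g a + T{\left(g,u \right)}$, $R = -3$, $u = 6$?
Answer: $4225$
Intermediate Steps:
$F{\left(g,a \right)} = -5 - 3 a g$ ($F{\left(g,a \right)} = - 3 g a - 5 = - 3 a g - 5 = -5 - 3 a g$)
$F^{2}{\left(-5,-4 \right)} = \left(-5 - \left(-12\right) \left(-5\right)\right)^{2} = \left(-5 - 60\right)^{2} = \left(-65\right)^{2} = 4225$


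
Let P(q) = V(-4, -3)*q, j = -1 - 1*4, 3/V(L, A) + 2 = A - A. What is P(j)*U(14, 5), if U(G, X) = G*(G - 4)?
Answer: 1050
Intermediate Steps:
U(G, X) = G*(-4 + G)
V(L, A) = -3/2 (V(L, A) = 3/(-2 + (A - A)) = 3/(-2 + 0) = 3/(-2) = 3*(-1/2) = -3/2)
j = -5 (j = -1 - 4 = -5)
P(q) = -3*q/2
P(j)*U(14, 5) = (-3/2*(-5))*(14*(-4 + 14)) = 15*(14*10)/2 = (15/2)*140 = 1050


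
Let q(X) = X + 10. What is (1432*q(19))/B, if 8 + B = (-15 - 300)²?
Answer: 41528/99217 ≈ 0.41856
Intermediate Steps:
q(X) = 10 + X
B = 99217 (B = -8 + (-15 - 300)² = -8 + (-315)² = -8 + 99225 = 99217)
(1432*q(19))/B = (1432*(10 + 19))/99217 = (1432*29)*(1/99217) = 41528*(1/99217) = 41528/99217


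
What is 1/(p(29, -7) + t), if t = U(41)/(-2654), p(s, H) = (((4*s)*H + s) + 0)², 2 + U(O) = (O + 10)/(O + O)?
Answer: 217628/133425333005 ≈ 1.6311e-6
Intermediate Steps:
U(O) = -2 + (10 + O)/(2*O) (U(O) = -2 + (O + 10)/(O + O) = -2 + (10 + O)/((2*O)) = -2 + (10 + O)*(1/(2*O)) = -2 + (10 + O)/(2*O))
p(s, H) = (s + 4*H*s)² (p(s, H) = ((4*H*s + s) + 0)² = ((s + 4*H*s) + 0)² = (s + 4*H*s)²)
t = 113/217628 (t = (-3/2 + 5/41)/(-2654) = (-3/2 + 5*(1/41))*(-1/2654) = (-3/2 + 5/41)*(-1/2654) = -113/82*(-1/2654) = 113/217628 ≈ 0.00051923)
1/(p(29, -7) + t) = 1/(29²*(1 + 4*(-7))² + 113/217628) = 1/(841*(1 - 28)² + 113/217628) = 1/(841*(-27)² + 113/217628) = 1/(841*729 + 113/217628) = 1/(613089 + 113/217628) = 1/(133425333005/217628) = 217628/133425333005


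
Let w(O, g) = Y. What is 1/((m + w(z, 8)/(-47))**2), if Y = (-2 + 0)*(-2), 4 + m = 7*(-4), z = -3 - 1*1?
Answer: 2209/2274064 ≈ 0.00097139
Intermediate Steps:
z = -4 (z = -3 - 1 = -4)
m = -32 (m = -4 + 7*(-4) = -4 - 28 = -32)
Y = 4 (Y = -2*(-2) = 4)
w(O, g) = 4
1/((m + w(z, 8)/(-47))**2) = 1/((-32 + 4/(-47))**2) = 1/((-32 + 4*(-1/47))**2) = 1/((-32 - 4/47)**2) = 1/((-1508/47)**2) = 1/(2274064/2209) = 2209/2274064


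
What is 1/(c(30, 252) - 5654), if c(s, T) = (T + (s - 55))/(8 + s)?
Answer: -38/214625 ≈ -0.00017705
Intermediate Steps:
c(s, T) = (-55 + T + s)/(8 + s) (c(s, T) = (T + (-55 + s))/(8 + s) = (-55 + T + s)/(8 + s))
1/(c(30, 252) - 5654) = 1/((-55 + 252 + 30)/(8 + 30) - 5654) = 1/(227/38 - 5654) = 1/(-214625/38) = -38/214625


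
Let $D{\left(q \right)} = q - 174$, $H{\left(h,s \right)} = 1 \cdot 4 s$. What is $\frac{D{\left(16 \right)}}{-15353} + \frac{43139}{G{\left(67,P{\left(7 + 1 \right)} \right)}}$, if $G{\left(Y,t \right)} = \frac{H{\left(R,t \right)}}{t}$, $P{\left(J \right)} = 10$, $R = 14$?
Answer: $\frac{662313699}{61412} \approx 10785.0$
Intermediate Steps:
$H{\left(h,s \right)} = 4 s$
$D{\left(q \right)} = -174 + q$
$G{\left(Y,t \right)} = 4$ ($G{\left(Y,t \right)} = \frac{4 t}{t} = 4$)
$\frac{D{\left(16 \right)}}{-15353} + \frac{43139}{G{\left(67,P{\left(7 + 1 \right)} \right)}} = \frac{-174 + 16}{-15353} + \frac{43139}{4} = \left(-158\right) \left(- \frac{1}{15353}\right) + 43139 \cdot \frac{1}{4} = \frac{158}{15353} + \frac{43139}{4} = \frac{662313699}{61412}$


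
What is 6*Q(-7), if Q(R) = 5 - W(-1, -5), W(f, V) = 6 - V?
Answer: -36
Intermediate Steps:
Q(R) = -6 (Q(R) = 5 - (6 - 1*(-5)) = 5 - (6 + 5) = 5 - 1*11 = 5 - 11 = -6)
6*Q(-7) = 6*(-6) = -36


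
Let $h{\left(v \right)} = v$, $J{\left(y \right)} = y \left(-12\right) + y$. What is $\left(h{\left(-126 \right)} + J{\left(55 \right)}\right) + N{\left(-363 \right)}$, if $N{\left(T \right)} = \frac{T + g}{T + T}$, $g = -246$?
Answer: $- \frac{176699}{242} \approx -730.16$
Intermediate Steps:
$N{\left(T \right)} = \frac{-246 + T}{2 T}$ ($N{\left(T \right)} = \frac{T - 246}{T + T} = \frac{-246 + T}{2 T}$)
$J{\left(y \right)} = - 11 y$ ($J{\left(y \right)} = - 12 y + y = - 11 y$)
$\left(h{\left(-126 \right)} + J{\left(55 \right)}\right) + N{\left(-363 \right)} = \left(-126 - 605\right) + \frac{-246 - 363}{2 \left(-363\right)} = \left(-126 - 605\right) + \frac{1}{2} \left(- \frac{1}{363}\right) \left(-609\right) = -731 + \frac{203}{242} = - \frac{176699}{242}$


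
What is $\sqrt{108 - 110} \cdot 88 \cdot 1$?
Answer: $88 i \sqrt{2} \approx 124.45 i$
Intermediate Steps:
$\sqrt{108 - 110} \cdot 88 \cdot 1 = \sqrt{-2} \cdot 88 = i \sqrt{2} \cdot 88 = 88 i \sqrt{2}$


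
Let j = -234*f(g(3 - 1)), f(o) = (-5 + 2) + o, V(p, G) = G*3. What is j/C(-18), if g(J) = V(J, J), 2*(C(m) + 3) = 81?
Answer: -468/25 ≈ -18.720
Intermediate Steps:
C(m) = 75/2 (C(m) = -3 + (½)*81 = -3 + 81/2 = 75/2)
V(p, G) = 3*G
g(J) = 3*J
f(o) = -3 + o
j = -702 (j = -234*(-3 + 3*(3 - 1)) = -234*(-3 + 3*2) = -234*(-3 + 6) = -234*3 = -702)
j/C(-18) = -702/75/2 = -702*2/75 = -468/25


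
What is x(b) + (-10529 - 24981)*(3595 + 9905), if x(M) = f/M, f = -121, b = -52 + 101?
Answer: -23489865121/49 ≈ -4.7939e+8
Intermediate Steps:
b = 49
x(M) = -121/M
x(b) + (-10529 - 24981)*(3595 + 9905) = -121/49 + (-10529 - 24981)*(3595 + 9905) = -121*1/49 - 35510*13500 = -121/49 - 479385000 = -23489865121/49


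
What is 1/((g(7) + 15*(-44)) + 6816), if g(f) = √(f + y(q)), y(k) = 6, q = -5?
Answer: 6156/37896323 - √13/37896323 ≈ 0.00016235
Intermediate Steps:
g(f) = √(6 + f) (g(f) = √(f + 6) = √(6 + f))
1/((g(7) + 15*(-44)) + 6816) = 1/((√(6 + 7) + 15*(-44)) + 6816) = 1/((√13 - 660) + 6816) = 1/((-660 + √13) + 6816) = 1/(6156 + √13)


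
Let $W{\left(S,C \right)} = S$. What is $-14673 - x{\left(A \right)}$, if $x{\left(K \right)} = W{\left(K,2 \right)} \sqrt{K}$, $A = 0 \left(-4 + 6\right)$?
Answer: $-14673$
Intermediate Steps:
$A = 0$ ($A = 0 \cdot 2 = 0$)
$x{\left(K \right)} = K^{\frac{3}{2}}$ ($x{\left(K \right)} = K \sqrt{K} = K^{\frac{3}{2}}$)
$-14673 - x{\left(A \right)} = -14673 - 0^{\frac{3}{2}} = -14673 - 0 = -14673 + 0 = -14673$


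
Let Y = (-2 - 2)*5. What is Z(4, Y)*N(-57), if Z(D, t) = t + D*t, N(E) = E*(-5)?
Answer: -28500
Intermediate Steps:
Y = -20 (Y = -4*5 = -20)
N(E) = -5*E
Z(4, Y)*N(-57) = (-20*(1 + 4))*(-5*(-57)) = -20*5*285 = -100*285 = -28500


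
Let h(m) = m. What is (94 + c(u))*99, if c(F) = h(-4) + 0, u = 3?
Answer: 8910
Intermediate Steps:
c(F) = -4 (c(F) = -4 + 0 = -4)
(94 + c(u))*99 = (94 - 4)*99 = 90*99 = 8910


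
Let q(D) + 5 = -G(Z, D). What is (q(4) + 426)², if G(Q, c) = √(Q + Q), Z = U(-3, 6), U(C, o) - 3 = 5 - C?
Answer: (421 - √22)² ≈ 1.7331e+5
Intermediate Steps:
U(C, o) = 8 - C (U(C, o) = 3 + (5 - C) = 8 - C)
Z = 11 (Z = 8 - 1*(-3) = 8 + 3 = 11)
G(Q, c) = √2*√Q (G(Q, c) = √(2*Q) = √2*√Q)
q(D) = -5 - √22 (q(D) = -5 - √2*√11 = -5 - √22)
(q(4) + 426)² = ((-5 - √22) + 426)² = (421 - √22)²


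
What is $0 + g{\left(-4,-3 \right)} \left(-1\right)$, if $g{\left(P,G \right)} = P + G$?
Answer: $7$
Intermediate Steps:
$g{\left(P,G \right)} = G + P$
$0 + g{\left(-4,-3 \right)} \left(-1\right) = 0 + \left(-3 - 4\right) \left(-1\right) = 0 - -7 = 0 + 7 = 7$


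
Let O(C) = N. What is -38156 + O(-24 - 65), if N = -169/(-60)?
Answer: -2289191/60 ≈ -38153.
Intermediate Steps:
N = 169/60 (N = -169*(-1/60) = 169/60 ≈ 2.8167)
O(C) = 169/60
-38156 + O(-24 - 65) = -38156 + 169/60 = -2289191/60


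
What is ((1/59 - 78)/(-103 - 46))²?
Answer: 21169201/77281681 ≈ 0.27392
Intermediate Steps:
((1/59 - 78)/(-103 - 46))² = ((1/59 - 78)/(-149))² = (-4601/59*(-1/149))² = (4601/8791)² = 21169201/77281681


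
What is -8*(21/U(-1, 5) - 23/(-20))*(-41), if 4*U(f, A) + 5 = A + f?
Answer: -135874/5 ≈ -27175.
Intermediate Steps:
U(f, A) = -5/4 + A/4 + f/4 (U(f, A) = -5/4 + (A + f)/4 = -5/4 + (A/4 + f/4) = -5/4 + A/4 + f/4)
-8*(21/U(-1, 5) - 23/(-20))*(-41) = -8*(21/(-5/4 + (¼)*5 + (¼)*(-1)) - 23/(-20))*(-41) = -8*(21/(-5/4 + 5/4 - ¼) - 23*(-1/20))*(-41) = -8*(21/(-¼) + 23/20)*(-41) = -8*(21*(-4) + 23/20)*(-41) = -8*(-84 + 23/20)*(-41) = -8*(-1657/20)*(-41) = (3314/5)*(-41) = -135874/5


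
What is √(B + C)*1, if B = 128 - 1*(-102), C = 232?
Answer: √462 ≈ 21.494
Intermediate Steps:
B = 230 (B = 128 + 102 = 230)
√(B + C)*1 = √(230 + 232)*1 = √462*1 = √462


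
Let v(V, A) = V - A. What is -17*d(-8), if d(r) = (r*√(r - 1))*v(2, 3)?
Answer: -408*I ≈ -408.0*I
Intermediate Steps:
d(r) = -r*√(-1 + r) (d(r) = (r*√(r - 1))*(2 - 1*3) = (r*√(-1 + r))*(2 - 3) = (r*√(-1 + r))*(-1) = -r*√(-1 + r))
-17*d(-8) = -(-17)*(-8)*√(-1 - 8) = -(-17)*(-8)*√(-9) = -(-17)*(-8)*3*I = -408*I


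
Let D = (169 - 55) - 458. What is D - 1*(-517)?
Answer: 173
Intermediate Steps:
D = -344 (D = 114 - 458 = -344)
D - 1*(-517) = -344 - 1*(-517) = -344 + 517 = 173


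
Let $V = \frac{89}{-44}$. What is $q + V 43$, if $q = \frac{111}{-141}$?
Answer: $- \frac{181497}{2068} \approx -87.765$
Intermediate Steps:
$q = - \frac{37}{47}$ ($q = 111 \left(- \frac{1}{141}\right) = - \frac{37}{47} \approx -0.78723$)
$V = - \frac{89}{44}$ ($V = 89 \left(- \frac{1}{44}\right) = - \frac{89}{44} \approx -2.0227$)
$q + V 43 = - \frac{37}{47} - \frac{3827}{44} = - \frac{181497}{2068}$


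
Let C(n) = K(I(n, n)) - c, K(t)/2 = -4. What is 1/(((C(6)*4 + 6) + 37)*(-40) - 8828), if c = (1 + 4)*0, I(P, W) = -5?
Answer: -1/9268 ≈ -0.00010790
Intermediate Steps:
K(t) = -8 (K(t) = 2*(-4) = -8)
c = 0 (c = 5*0 = 0)
C(n) = -8 (C(n) = -8 - 1*0 = -8 + 0 = -8)
1/(((C(6)*4 + 6) + 37)*(-40) - 8828) = 1/(((-8*4 + 6) + 37)*(-40) - 8828) = 1/(((-32 + 6) + 37)*(-40) - 8828) = 1/((-26 + 37)*(-40) - 8828) = 1/(11*(-40) - 8828) = 1/(-440 - 8828) = 1/(-9268) = -1/9268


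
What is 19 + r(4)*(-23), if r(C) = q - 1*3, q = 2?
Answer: 42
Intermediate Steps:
r(C) = -1 (r(C) = 2 - 1*3 = 2 - 3 = -1)
19 + r(4)*(-23) = 19 - 1*(-23) = 19 + 23 = 42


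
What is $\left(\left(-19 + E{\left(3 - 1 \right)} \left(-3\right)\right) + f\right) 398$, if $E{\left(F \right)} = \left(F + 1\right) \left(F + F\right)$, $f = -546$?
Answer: $-239198$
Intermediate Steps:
$E{\left(F \right)} = 2 F \left(1 + F\right)$ ($E{\left(F \right)} = \left(1 + F\right) 2 F = 2 F \left(1 + F\right)$)
$\left(\left(-19 + E{\left(3 - 1 \right)} \left(-3\right)\right) + f\right) 398 = \left(\left(-19 + 2 \left(3 - 1\right) \left(1 + \left(3 - 1\right)\right) \left(-3\right)\right) - 546\right) 398 = \left(\left(-19 + 2 \cdot 2 \left(1 + 2\right) \left(-3\right)\right) - 546\right) 398 = \left(\left(-19 + 2 \cdot 2 \cdot 3 \left(-3\right)\right) - 546\right) 398 = \left(\left(-19 + 12 \left(-3\right)\right) - 546\right) 398 = \left(\left(-19 - 36\right) - 546\right) 398 = \left(-55 - 546\right) 398 = \left(-601\right) 398 = -239198$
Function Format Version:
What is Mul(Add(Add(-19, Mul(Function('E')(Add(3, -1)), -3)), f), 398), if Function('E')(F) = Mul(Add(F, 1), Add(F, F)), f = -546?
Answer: -239198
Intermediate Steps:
Function('E')(F) = Mul(2, F, Add(1, F)) (Function('E')(F) = Mul(Add(1, F), Mul(2, F)) = Mul(2, F, Add(1, F)))
Mul(Add(Add(-19, Mul(Function('E')(Add(3, -1)), -3)), f), 398) = Mul(Add(Add(-19, Mul(Mul(2, Add(3, -1), Add(1, Add(3, -1))), -3)), -546), 398) = Mul(Add(Add(-19, Mul(Mul(2, 2, Add(1, 2)), -3)), -546), 398) = Mul(Add(Add(-19, Mul(Mul(2, 2, 3), -3)), -546), 398) = Mul(Add(Add(-19, Mul(12, -3)), -546), 398) = Mul(Add(Add(-19, -36), -546), 398) = Mul(Add(-55, -546), 398) = Mul(-601, 398) = -239198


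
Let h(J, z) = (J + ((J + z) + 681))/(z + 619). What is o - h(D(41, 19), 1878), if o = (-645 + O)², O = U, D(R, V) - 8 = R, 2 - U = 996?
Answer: 6707740880/2497 ≈ 2.6863e+6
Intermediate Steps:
U = -994 (U = 2 - 1*996 = 2 - 996 = -994)
D(R, V) = 8 + R
O = -994
h(J, z) = (681 + z + 2*J)/(619 + z) (h(J, z) = (J + (681 + J + z))/(619 + z) = (681 + z + 2*J)/(619 + z))
o = 2686321 (o = (-645 - 994)² = (-1639)² = 2686321)
o - h(D(41, 19), 1878) = 2686321 - (681 + 1878 + 2*(8 + 41))/(619 + 1878) = 2686321 - (681 + 1878 + 2*49)/2497 = 2686321 - (681 + 1878 + 98)/2497 = 2686321 - 2657/2497 = 6707740880/2497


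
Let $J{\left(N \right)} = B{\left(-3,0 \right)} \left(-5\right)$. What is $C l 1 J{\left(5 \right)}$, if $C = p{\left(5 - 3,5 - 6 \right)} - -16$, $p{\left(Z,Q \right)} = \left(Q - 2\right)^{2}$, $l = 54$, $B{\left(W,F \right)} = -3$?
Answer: $20250$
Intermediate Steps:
$p{\left(Z,Q \right)} = \left(-2 + Q\right)^{2}$
$J{\left(N \right)} = 15$ ($J{\left(N \right)} = \left(-3\right) \left(-5\right) = 15$)
$C = 25$ ($C = \left(-2 + \left(5 - 6\right)\right)^{2} - -16 = \left(-2 + \left(5 - 6\right)\right)^{2} + 16 = \left(-2 - 1\right)^{2} + 16 = \left(-3\right)^{2} + 16 = 9 + 16 = 25$)
$C l 1 J{\left(5 \right)} = 25 \cdot 54 \cdot 1 \cdot 15 = 1350 \cdot 15 = 20250$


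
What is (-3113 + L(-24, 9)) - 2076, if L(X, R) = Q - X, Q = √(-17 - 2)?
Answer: -5165 + I*√19 ≈ -5165.0 + 4.3589*I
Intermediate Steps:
Q = I*√19 (Q = √(-19) = I*√19 ≈ 4.3589*I)
L(X, R) = -X + I*√19 (L(X, R) = I*√19 - X = -X + I*√19)
(-3113 + L(-24, 9)) - 2076 = (-3113 + (-1*(-24) + I*√19)) - 2076 = (-3113 + (24 + I*√19)) - 2076 = (-3089 + I*√19) - 2076 = -5165 + I*√19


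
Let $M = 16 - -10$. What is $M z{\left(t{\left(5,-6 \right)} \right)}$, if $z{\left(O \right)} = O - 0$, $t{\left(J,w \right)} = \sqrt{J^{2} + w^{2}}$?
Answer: $26 \sqrt{61} \approx 203.07$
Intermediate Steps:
$M = 26$ ($M = 16 + 10 = 26$)
$z{\left(O \right)} = O$ ($z{\left(O \right)} = O + 0 = O$)
$M z{\left(t{\left(5,-6 \right)} \right)} = 26 \sqrt{5^{2} + \left(-6\right)^{2}} = 26 \sqrt{25 + 36} = 26 \sqrt{61}$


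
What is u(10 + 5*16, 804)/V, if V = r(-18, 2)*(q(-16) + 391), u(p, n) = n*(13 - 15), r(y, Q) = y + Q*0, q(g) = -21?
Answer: 134/555 ≈ 0.24144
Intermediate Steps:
r(y, Q) = y (r(y, Q) = y + 0 = y)
u(p, n) = -2*n (u(p, n) = n*(-2) = -2*n)
V = -6660 (V = -18*(-21 + 391) = -18*370 = -6660)
u(10 + 5*16, 804)/V = -2*804/(-6660) = -1608*(-1/6660) = 134/555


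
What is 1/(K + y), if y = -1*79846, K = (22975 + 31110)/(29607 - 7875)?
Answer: -21732/1735159187 ≈ -1.2524e-5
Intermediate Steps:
K = 54085/21732 ≈ 2.4887
y = -79846
1/(K + y) = 1/(54085/21732 - 79846) = 1/(-1735159187/21732) = -21732/1735159187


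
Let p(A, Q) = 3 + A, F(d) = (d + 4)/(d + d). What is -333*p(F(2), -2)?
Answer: -2997/2 ≈ -1498.5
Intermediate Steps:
F(d) = (4 + d)/(2*d) (F(d) = (4 + d)/((2*d)) = (4 + d)*(1/(2*d)) = (4 + d)/(2*d))
-333*p(F(2), -2) = -333*(3 + (½)*(4 + 2)/2) = -333*(3 + (½)*(½)*6) = -333*(3 + 3/2) = -333*9/2 = -2997/2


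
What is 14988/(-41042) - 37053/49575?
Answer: -377293221/339109525 ≈ -1.1126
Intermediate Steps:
14988/(-41042) - 37053/49575 = 14988*(-1/41042) - 37053*1/49575 = -7494/20521 - 12351/16525 = -377293221/339109525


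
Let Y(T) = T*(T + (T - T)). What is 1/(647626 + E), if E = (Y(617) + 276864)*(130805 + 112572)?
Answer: 1/160033924107 ≈ 6.2487e-12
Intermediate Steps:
Y(T) = T² (Y(T) = T*(T + 0) = T*T = T²)
E = 160033276481 (E = (617² + 276864)*(130805 + 112572) = (380689 + 276864)*243377 = 657553*243377 = 160033276481)
1/(647626 + E) = 1/(647626 + 160033276481) = 1/160033924107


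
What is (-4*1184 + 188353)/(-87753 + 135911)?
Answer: 183617/48158 ≈ 3.8128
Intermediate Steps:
(-4*1184 + 188353)/(-87753 + 135911) = (-4736 + 188353)/48158 = 183617*(1/48158) = 183617/48158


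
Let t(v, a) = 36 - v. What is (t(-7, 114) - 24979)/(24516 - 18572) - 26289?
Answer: -19535844/743 ≈ -26293.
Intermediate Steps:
(t(-7, 114) - 24979)/(24516 - 18572) - 26289 = ((36 - 1*(-7)) - 24979)/(24516 - 18572) - 26289 = ((36 + 7) - 24979)/5944 - 26289 = (43 - 24979)*(1/5944) - 26289 = -24936*1/5944 - 26289 = -3117/743 - 26289 = -19535844/743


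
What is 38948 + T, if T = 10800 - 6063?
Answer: 43685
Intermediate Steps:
T = 4737
38948 + T = 38948 + 4737 = 43685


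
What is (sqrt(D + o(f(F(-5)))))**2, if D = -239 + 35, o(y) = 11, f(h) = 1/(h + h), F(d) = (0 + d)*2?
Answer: -193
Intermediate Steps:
F(d) = 2*d (F(d) = d*2 = 2*d)
f(h) = 1/(2*h)
D = -204
(sqrt(D + o(f(F(-5)))))**2 = (sqrt(-204 + 11))**2 = (sqrt(-193))**2 = (I*sqrt(193))**2 = -193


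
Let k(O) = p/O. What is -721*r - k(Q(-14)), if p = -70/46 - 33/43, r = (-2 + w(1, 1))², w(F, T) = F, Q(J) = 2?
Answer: -711937/989 ≈ -719.86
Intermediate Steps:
r = 1 (r = (-2 + 1)² = (-1)² = 1)
p = -2264/989 (p = -70*1/46 - 33*1/43 = -35/23 - 33/43 = -2264/989 ≈ -2.2892)
k(O) = -2264/(989*O)
-721*r - k(Q(-14)) = -721*1 - (-2264)/(989*2) = -721 - (-2264)/(989*2) = -721 - 1*(-1132/989) = -721 + 1132/989 = -711937/989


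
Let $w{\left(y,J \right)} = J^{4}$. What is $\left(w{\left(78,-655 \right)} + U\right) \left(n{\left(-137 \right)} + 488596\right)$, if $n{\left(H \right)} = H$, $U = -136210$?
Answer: $89906894036836485$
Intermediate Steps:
$\left(w{\left(78,-655 \right)} + U\right) \left(n{\left(-137 \right)} + 488596\right) = \left(\left(-655\right)^{4} - 136210\right) \left(-137 + 488596\right) = \left(184062450625 - 136210\right) 488459 = 184062314415 \cdot 488459 = 89906894036836485$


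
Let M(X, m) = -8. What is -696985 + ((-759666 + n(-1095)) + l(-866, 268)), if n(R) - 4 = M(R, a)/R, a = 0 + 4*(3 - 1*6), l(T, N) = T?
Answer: -1595976727/1095 ≈ -1.4575e+6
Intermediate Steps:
a = -12 (a = 0 + 4*(3 - 6) = 0 + 4*(-3) = 0 - 12 = -12)
n(R) = 4 - 8/R
-696985 + ((-759666 + n(-1095)) + l(-866, 268)) = -696985 + ((-759666 + (4 - 8/(-1095))) - 866) = -696985 + ((-759666 + (4 - 8*(-1/1095))) - 866) = -696985 + ((-759666 + (4 + 8/1095)) - 866) = -696985 + ((-759666 + 4388/1095) - 866) = -696985 + (-831829882/1095 - 866) = -696985 - 832778152/1095 = -1595976727/1095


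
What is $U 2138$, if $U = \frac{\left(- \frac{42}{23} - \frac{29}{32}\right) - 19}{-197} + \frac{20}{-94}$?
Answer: $- \frac{746327695}{3407312} \approx -219.04$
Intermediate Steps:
$U = - \frac{698155}{6814624}$ ($U = \left(\left(\left(-42\right) \frac{1}{23} - \frac{29}{32}\right) - 19\right) \left(- \frac{1}{197}\right) + 20 \left(- \frac{1}{94}\right) = \left(\left(- \frac{42}{23} - \frac{29}{32}\right) - 19\right) \left(- \frac{1}{197}\right) - \frac{10}{47} = \left(- \frac{2011}{736} - 19\right) \left(- \frac{1}{197}\right) - \frac{10}{47} = \left(- \frac{15995}{736}\right) \left(- \frac{1}{197}\right) - \frac{10}{47} = \frac{15995}{144992} - \frac{10}{47} = - \frac{698155}{6814624} \approx -0.10245$)
$U 2138 = \left(- \frac{698155}{6814624}\right) 2138 = - \frac{746327695}{3407312}$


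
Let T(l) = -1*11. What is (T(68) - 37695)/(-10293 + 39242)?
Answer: -37706/28949 ≈ -1.3025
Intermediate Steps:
T(l) = -11
(T(68) - 37695)/(-10293 + 39242) = (-11 - 37695)/(-10293 + 39242) = -37706/28949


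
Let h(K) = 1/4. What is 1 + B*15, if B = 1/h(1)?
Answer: 61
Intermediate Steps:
h(K) = ¼
B = 4 (B = 1/(¼) = 4)
1 + B*15 = 1 + 4*15 = 1 + 60 = 61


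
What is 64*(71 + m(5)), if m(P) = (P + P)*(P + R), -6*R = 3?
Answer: 7424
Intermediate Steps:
R = -½ (R = -⅙*3 = -½ ≈ -0.50000)
m(P) = 2*P*(-½ + P) (m(P) = (P + P)*(P - ½) = (2*P)*(-½ + P) = 2*P*(-½ + P))
64*(71 + m(5)) = 64*(71 + 5*(-1 + 2*5)) = 64*(71 + 5*(-1 + 10)) = 64*(71 + 5*9) = 64*(71 + 45) = 64*116 = 7424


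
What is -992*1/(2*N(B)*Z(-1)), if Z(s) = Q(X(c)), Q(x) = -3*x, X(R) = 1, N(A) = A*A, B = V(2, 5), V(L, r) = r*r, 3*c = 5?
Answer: 496/1875 ≈ 0.26453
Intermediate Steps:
c = 5/3 (c = (⅓)*5 = 5/3 ≈ 1.6667)
V(L, r) = r²
B = 25 (B = 5² = 25)
N(A) = A²
Z(s) = -3 (Z(s) = -3*1 = -3)
-992*1/(2*N(B)*Z(-1)) = -992/((25²*2)*(-3)) = -992/((625*2)*(-3)) = -992/(1250*(-3)) = -992/(-3750) = -992*(-1/3750) = 496/1875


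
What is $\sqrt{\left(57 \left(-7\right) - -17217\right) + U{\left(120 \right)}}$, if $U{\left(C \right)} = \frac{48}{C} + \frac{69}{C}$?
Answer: $\frac{3 \sqrt{747510}}{20} \approx 129.69$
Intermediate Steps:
$U{\left(C \right)} = \frac{117}{C}$
$\sqrt{\left(57 \left(-7\right) - -17217\right) + U{\left(120 \right)}} = \sqrt{\left(57 \left(-7\right) - -17217\right) + \frac{117}{120}} = \sqrt{\left(-399 + 17217\right) + 117 \cdot \frac{1}{120}} = \sqrt{16818 + \frac{39}{40}} = \sqrt{\frac{672759}{40}} = \frac{3 \sqrt{747510}}{20}$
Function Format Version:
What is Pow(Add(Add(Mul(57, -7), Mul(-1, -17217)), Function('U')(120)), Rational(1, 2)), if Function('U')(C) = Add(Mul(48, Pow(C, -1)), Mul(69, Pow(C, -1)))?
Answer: Mul(Rational(3, 20), Pow(747510, Rational(1, 2))) ≈ 129.69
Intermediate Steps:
Function('U')(C) = Mul(117, Pow(C, -1))
Pow(Add(Add(Mul(57, -7), Mul(-1, -17217)), Function('U')(120)), Rational(1, 2)) = Pow(Add(Add(Mul(57, -7), Mul(-1, -17217)), Mul(117, Pow(120, -1))), Rational(1, 2)) = Pow(Add(Add(-399, 17217), Mul(117, Rational(1, 120))), Rational(1, 2)) = Pow(Add(16818, Rational(39, 40)), Rational(1, 2)) = Pow(Rational(672759, 40), Rational(1, 2)) = Mul(Rational(3, 20), Pow(747510, Rational(1, 2)))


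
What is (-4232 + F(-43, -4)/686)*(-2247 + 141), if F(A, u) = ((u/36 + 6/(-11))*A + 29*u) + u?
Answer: 33628272561/3773 ≈ 8.9129e+6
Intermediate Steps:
F(A, u) = 30*u + A*(-6/11 + u/36) (F(A, u) = ((u*(1/36) + 6*(-1/11))*A + 29*u) + u = ((u/36 - 6/11)*A + 29*u) + u = ((-6/11 + u/36)*A + 29*u) + u = (A*(-6/11 + u/36) + 29*u) + u = (29*u + A*(-6/11 + u/36)) + u = 30*u + A*(-6/11 + u/36))
(-4232 + F(-43, -4)/686)*(-2247 + 141) = (-4232 + (30*(-4) - 6/11*(-43) + (1/36)*(-43)*(-4))/686)*(-2247 + 141) = (-4232 + (-120 + 258/11 + 43/9)*(1/686))*(-2106) = (-4232 - 9085/99*1/686)*(-2106) = (-4232 - 9085/67914)*(-2106) = -287421133/67914*(-2106) = 33628272561/3773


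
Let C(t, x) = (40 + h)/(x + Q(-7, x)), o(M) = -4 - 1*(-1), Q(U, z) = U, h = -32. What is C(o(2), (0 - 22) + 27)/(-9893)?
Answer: 4/9893 ≈ 0.00040433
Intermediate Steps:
o(M) = -3 (o(M) = -4 + 1 = -3)
C(t, x) = 8/(-7 + x) (C(t, x) = (40 - 32)/(x - 7) = 8/(-7 + x))
C(o(2), (0 - 22) + 27)/(-9893) = (8/(-7 + ((0 - 22) + 27)))/(-9893) = (8/(-7 + (-22 + 27)))*(-1/9893) = (8/(-7 + 5))*(-1/9893) = (8/(-2))*(-1/9893) = (8*(-½))*(-1/9893) = -4*(-1/9893) = 4/9893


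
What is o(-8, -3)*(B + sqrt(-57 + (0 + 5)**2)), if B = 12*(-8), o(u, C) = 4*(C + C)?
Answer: 2304 - 96*I*sqrt(2) ≈ 2304.0 - 135.76*I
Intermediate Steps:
o(u, C) = 8*C (o(u, C) = 4*(2*C) = 8*C)
B = -96
o(-8, -3)*(B + sqrt(-57 + (0 + 5)**2)) = (8*(-3))*(-96 + sqrt(-57 + (0 + 5)**2)) = -24*(-96 + sqrt(-57 + 5**2)) = -24*(-96 + sqrt(-57 + 25)) = -24*(-96 + sqrt(-32)) = -24*(-96 + 4*I*sqrt(2)) = 2304 - 96*I*sqrt(2)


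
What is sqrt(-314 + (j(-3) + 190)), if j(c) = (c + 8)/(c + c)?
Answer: I*sqrt(4494)/6 ≈ 11.173*I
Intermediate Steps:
j(c) = (8 + c)/(2*c) (j(c) = (8 + c)/((2*c)) = (8 + c)*(1/(2*c)) = (8 + c)/(2*c))
sqrt(-314 + (j(-3) + 190)) = sqrt(-314 + ((1/2)*(8 - 3)/(-3) + 190)) = sqrt(-314 + ((1/2)*(-1/3)*5 + 190)) = sqrt(-314 + (-5/6 + 190)) = sqrt(-314 + 1135/6) = sqrt(-749/6) = I*sqrt(4494)/6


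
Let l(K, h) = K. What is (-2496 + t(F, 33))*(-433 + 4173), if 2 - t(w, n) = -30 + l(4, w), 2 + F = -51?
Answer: -9230320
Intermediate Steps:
F = -53 (F = -2 - 51 = -53)
t(w, n) = 28 (t(w, n) = 2 - (-30 + 4) = 2 - 1*(-26) = 2 + 26 = 28)
(-2496 + t(F, 33))*(-433 + 4173) = (-2496 + 28)*(-433 + 4173) = -2468*3740 = -9230320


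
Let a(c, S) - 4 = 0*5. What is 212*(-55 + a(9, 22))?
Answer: -10812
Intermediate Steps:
a(c, S) = 4 (a(c, S) = 4 + 0*5 = 4 + 0 = 4)
212*(-55 + a(9, 22)) = 212*(-55 + 4) = 212*(-51) = -10812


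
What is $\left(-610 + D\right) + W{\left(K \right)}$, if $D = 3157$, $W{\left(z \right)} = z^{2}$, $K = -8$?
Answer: $2611$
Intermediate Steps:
$\left(-610 + D\right) + W{\left(K \right)} = \left(-610 + 3157\right) + \left(-8\right)^{2} = 2547 + 64 = 2611$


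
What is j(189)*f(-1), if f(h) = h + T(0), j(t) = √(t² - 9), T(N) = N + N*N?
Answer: -24*√62 ≈ -188.98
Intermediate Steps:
T(N) = N + N²
j(t) = √(-9 + t²)
f(h) = h (f(h) = h + 0*(1 + 0) = h + 0*1 = h + 0 = h)
j(189)*f(-1) = √(-9 + 189²)*(-1) = √(-9 + 35721)*(-1) = √35712*(-1) = (24*√62)*(-1) = -24*√62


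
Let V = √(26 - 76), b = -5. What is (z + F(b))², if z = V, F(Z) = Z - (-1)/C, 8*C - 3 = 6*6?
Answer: (-187 + 195*I*√2)²/1521 ≈ -27.009 - 67.81*I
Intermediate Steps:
C = 39/8 (C = 3/8 + (6*6)/8 = 3/8 + (⅛)*36 = 3/8 + 9/2 = 39/8 ≈ 4.8750)
V = 5*I*√2 (V = √(-50) = 5*I*√2 ≈ 7.0711*I)
F(Z) = 8/39 + Z (F(Z) = Z - (-1)/39/8 = Z - (-1)*8/39 = Z - 1*(-8/39) = Z + 8/39 = 8/39 + Z)
z = 5*I*√2 ≈ 7.0711*I
(z + F(b))² = (5*I*√2 + (8/39 - 5))² = (5*I*√2 - 187/39)² = (-187/39 + 5*I*√2)²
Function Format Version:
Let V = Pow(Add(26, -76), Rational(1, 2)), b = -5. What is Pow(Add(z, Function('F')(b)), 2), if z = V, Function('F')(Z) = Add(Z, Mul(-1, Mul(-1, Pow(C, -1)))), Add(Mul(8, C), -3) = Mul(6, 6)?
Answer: Mul(Rational(1, 1521), Pow(Add(-187, Mul(195, I, Pow(2, Rational(1, 2)))), 2)) ≈ Add(-27.009, Mul(-67.810, I))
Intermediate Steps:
C = Rational(39, 8) (C = Add(Rational(3, 8), Mul(Rational(1, 8), Mul(6, 6))) = Add(Rational(3, 8), Mul(Rational(1, 8), 36)) = Add(Rational(3, 8), Rational(9, 2)) = Rational(39, 8) ≈ 4.8750)
V = Mul(5, I, Pow(2, Rational(1, 2))) (V = Pow(-50, Rational(1, 2)) = Mul(5, I, Pow(2, Rational(1, 2))) ≈ Mul(7.0711, I))
Function('F')(Z) = Add(Rational(8, 39), Z) (Function('F')(Z) = Add(Z, Mul(-1, Mul(-1, Pow(Rational(39, 8), -1)))) = Add(Z, Mul(-1, Mul(-1, Rational(8, 39)))) = Add(Z, Mul(-1, Rational(-8, 39))) = Add(Z, Rational(8, 39)) = Add(Rational(8, 39), Z))
z = Mul(5, I, Pow(2, Rational(1, 2))) ≈ Mul(7.0711, I)
Pow(Add(z, Function('F')(b)), 2) = Pow(Add(Mul(5, I, Pow(2, Rational(1, 2))), Add(Rational(8, 39), -5)), 2) = Pow(Add(Mul(5, I, Pow(2, Rational(1, 2))), Rational(-187, 39)), 2) = Pow(Add(Rational(-187, 39), Mul(5, I, Pow(2, Rational(1, 2)))), 2)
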